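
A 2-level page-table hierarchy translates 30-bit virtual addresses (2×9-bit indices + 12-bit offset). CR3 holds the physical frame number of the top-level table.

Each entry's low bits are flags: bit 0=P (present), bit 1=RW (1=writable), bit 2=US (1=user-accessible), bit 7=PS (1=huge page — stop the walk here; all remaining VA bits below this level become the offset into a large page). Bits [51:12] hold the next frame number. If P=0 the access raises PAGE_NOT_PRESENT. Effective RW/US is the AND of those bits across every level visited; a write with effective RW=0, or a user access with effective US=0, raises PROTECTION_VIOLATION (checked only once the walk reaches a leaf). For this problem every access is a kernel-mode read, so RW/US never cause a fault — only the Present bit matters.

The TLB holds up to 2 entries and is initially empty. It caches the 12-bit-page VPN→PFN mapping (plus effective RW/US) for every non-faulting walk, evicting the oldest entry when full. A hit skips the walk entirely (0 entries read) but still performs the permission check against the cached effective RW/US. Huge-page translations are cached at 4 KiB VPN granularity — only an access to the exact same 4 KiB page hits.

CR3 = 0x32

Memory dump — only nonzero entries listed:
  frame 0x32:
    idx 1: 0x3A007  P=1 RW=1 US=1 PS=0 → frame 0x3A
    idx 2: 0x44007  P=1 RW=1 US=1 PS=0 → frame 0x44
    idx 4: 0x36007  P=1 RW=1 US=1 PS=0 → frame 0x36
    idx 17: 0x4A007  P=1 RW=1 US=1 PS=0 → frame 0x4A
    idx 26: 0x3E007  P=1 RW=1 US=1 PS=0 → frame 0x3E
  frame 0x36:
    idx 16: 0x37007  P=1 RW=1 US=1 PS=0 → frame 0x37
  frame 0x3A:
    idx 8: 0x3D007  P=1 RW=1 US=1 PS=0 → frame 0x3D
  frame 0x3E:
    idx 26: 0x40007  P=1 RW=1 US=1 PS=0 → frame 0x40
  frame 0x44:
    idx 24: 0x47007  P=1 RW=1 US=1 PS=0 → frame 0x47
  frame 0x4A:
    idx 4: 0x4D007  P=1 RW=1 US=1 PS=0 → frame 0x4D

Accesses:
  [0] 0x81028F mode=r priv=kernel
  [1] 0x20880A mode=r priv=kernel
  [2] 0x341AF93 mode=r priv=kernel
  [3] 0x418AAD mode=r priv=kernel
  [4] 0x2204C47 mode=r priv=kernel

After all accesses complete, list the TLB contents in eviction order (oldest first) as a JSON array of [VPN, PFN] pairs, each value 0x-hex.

Trace:
#0 VA=0x81028F (r,kernel):
  L0: frame=0x32 idx=4 entry=0x36007 [P=1 RW=1 US=1 PS=0]
  L1: frame=0x36 idx=16 entry=0x37007 [P=1 RW=1 US=1 PS=0]
  → PA=0x3728F  (2 entries read)
#1 VA=0x20880A (r,kernel):
  L0: frame=0x32 idx=1 entry=0x3A007 [P=1 RW=1 US=1 PS=0]
  L1: frame=0x3A idx=8 entry=0x3D007 [P=1 RW=1 US=1 PS=0]
  → PA=0x3D80A  (2 entries read)
#2 VA=0x341AF93 (r,kernel):
  L0: frame=0x32 idx=26 entry=0x3E007 [P=1 RW=1 US=1 PS=0]
  L1: frame=0x3E idx=26 entry=0x40007 [P=1 RW=1 US=1 PS=0]
  → PA=0x40F93  (2 entries read)
#3 VA=0x418AAD (r,kernel):
  L0: frame=0x32 idx=2 entry=0x44007 [P=1 RW=1 US=1 PS=0]
  L1: frame=0x44 idx=24 entry=0x47007 [P=1 RW=1 US=1 PS=0]
  → PA=0x47AAD  (2 entries read)
#4 VA=0x2204C47 (r,kernel):
  L0: frame=0x32 idx=17 entry=0x4A007 [P=1 RW=1 US=1 PS=0]
  L1: frame=0x4A idx=4 entry=0x4D007 [P=1 RW=1 US=1 PS=0]
  → PA=0x4DC47  (2 entries read)

TLB: [["0x418", "0x47"], ["0x2204", "0x4D"]]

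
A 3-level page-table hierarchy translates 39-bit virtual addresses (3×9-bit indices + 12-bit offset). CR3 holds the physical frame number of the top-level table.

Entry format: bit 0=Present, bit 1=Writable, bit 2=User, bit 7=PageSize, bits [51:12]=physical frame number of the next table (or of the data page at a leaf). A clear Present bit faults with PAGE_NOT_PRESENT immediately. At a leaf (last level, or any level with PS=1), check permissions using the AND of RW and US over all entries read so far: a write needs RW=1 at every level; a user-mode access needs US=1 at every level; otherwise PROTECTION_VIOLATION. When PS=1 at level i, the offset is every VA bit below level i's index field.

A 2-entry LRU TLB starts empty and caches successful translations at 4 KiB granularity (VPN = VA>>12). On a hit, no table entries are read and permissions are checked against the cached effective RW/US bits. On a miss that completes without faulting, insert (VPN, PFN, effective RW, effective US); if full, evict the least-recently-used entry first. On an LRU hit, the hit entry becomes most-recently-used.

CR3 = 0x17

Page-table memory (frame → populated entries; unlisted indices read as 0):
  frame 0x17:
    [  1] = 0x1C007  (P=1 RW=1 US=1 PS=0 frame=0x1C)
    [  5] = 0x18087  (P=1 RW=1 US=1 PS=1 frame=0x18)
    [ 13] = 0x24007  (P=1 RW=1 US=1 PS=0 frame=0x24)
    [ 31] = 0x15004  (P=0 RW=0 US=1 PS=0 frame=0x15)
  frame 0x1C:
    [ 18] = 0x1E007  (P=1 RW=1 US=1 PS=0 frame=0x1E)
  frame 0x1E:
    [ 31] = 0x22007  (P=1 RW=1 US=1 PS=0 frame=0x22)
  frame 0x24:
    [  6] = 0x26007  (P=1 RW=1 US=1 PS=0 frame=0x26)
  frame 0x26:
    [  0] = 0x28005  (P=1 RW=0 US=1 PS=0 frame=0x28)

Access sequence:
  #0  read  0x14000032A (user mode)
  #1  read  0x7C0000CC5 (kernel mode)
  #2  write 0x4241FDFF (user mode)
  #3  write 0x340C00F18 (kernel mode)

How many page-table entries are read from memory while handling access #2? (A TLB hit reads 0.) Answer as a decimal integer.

Trace:
#0 VA=0x14000032A (r,user):
  [0] read 0x17 idx=5: raw=0x18087 flags P=1 W=1 U=1 S=1
  → PA=0x1832A (huge @L0)  (1 entries read)
#1 VA=0x7C0000CC5 (r,kernel):
  [0] read 0x17 idx=31: raw=0x15004 flags P=0 W=0 U=1 S=0
  → PAGE_NOT_PRESENT  (1 entries read)
#2 VA=0x4241FDFF (w,user):
  [0] read 0x17 idx=1: raw=0x1C007 flags P=1 W=1 U=1 S=0
  [1] read 0x1C idx=18: raw=0x1E007 flags P=1 W=1 U=1 S=0
  [2] read 0x1E idx=31: raw=0x22007 flags P=1 W=1 U=1 S=0
  → PA=0x22DFF  (3 entries read)
#3 VA=0x340C00F18 (w,kernel):
  [0] read 0x17 idx=13: raw=0x24007 flags P=1 W=1 U=1 S=0
  [1] read 0x24 idx=6: raw=0x26007 flags P=1 W=1 U=1 S=0
  [2] read 0x26 idx=0: raw=0x28005 flags P=1 W=0 U=1 S=0
  → PROTECTION_VIOLATION  (3 entries read)

Entries read for #2: 3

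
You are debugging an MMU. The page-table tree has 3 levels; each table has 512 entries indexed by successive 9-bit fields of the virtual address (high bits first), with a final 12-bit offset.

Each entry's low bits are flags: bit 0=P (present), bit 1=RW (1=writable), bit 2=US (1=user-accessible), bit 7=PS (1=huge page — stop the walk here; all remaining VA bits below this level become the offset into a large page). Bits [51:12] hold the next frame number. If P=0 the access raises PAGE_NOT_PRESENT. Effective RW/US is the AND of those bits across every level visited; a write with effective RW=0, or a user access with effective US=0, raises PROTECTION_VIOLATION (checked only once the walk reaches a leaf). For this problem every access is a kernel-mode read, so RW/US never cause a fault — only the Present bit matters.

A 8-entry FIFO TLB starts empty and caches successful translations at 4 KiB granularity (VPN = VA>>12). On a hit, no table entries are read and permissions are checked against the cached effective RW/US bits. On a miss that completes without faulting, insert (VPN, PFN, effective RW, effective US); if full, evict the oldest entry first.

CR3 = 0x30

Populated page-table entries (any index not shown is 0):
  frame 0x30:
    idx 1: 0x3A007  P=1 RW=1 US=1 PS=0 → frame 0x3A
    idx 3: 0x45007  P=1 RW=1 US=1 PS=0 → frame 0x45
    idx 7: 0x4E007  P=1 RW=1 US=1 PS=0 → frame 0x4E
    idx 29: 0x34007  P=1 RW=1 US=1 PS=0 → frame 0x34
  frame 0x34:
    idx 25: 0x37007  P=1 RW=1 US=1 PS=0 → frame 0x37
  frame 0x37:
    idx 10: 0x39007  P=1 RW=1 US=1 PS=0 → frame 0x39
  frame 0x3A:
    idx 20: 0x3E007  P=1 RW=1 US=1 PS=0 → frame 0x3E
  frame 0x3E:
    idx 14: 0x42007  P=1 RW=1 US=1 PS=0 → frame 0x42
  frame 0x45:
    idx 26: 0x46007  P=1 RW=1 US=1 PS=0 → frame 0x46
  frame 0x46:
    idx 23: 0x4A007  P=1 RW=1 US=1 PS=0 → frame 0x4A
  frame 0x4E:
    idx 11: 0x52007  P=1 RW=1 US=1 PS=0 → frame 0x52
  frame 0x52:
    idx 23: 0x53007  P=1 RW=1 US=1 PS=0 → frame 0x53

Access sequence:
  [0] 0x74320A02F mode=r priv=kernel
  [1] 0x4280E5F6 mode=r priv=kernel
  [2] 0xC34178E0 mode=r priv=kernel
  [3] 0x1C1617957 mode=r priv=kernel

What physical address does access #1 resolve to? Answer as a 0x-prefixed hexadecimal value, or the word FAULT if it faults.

Trace:
#0 VA=0x74320A02F (r,kernel):
  L0 @0x30[29] → 0x34007  P=1,RW=1,US=1,PS=0
  L1 @0x34[25] → 0x37007  P=1,RW=1,US=1,PS=0
  L2 @0x37[10] → 0x39007  P=1,RW=1,US=1,PS=0
  ⇒ phys 0x3902F  [3 reads]
#1 VA=0x4280E5F6 (r,kernel):
  L0 @0x30[1] → 0x3A007  P=1,RW=1,US=1,PS=0
  L1 @0x3A[20] → 0x3E007  P=1,RW=1,US=1,PS=0
  L2 @0x3E[14] → 0x42007  P=1,RW=1,US=1,PS=0
  ⇒ phys 0x425F6  [3 reads]
#2 VA=0xC34178E0 (r,kernel):
  L0 @0x30[3] → 0x45007  P=1,RW=1,US=1,PS=0
  L1 @0x45[26] → 0x46007  P=1,RW=1,US=1,PS=0
  L2 @0x46[23] → 0x4A007  P=1,RW=1,US=1,PS=0
  ⇒ phys 0x4A8E0  [3 reads]
#3 VA=0x1C1617957 (r,kernel):
  L0 @0x30[7] → 0x4E007  P=1,RW=1,US=1,PS=0
  L1 @0x4E[11] → 0x52007  P=1,RW=1,US=1,PS=0
  L2 @0x52[23] → 0x53007  P=1,RW=1,US=1,PS=0
  ⇒ phys 0x53957  [3 reads]

Access #1 PA: 0x425F6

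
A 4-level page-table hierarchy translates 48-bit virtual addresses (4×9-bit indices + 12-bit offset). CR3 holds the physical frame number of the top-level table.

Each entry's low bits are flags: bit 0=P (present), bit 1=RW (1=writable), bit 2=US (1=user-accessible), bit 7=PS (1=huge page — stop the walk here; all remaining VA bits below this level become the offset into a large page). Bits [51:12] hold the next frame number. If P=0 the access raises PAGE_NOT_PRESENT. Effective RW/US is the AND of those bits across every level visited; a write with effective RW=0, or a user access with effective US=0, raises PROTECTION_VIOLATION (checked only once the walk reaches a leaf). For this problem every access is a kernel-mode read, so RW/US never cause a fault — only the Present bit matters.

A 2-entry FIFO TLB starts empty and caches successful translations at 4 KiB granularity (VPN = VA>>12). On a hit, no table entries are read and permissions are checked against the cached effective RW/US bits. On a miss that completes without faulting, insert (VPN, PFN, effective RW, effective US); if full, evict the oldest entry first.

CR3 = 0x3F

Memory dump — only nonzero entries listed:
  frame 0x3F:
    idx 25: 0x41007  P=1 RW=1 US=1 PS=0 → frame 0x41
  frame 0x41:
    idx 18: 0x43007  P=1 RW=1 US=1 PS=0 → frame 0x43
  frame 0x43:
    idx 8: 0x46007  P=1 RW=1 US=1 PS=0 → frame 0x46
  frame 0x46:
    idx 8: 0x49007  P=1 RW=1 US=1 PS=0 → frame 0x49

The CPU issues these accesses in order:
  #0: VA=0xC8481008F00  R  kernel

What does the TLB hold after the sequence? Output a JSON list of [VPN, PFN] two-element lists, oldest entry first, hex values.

Per-access translation:
#0 VA=0xC8481008F00 (r,kernel):
  L0: frame=0x3F idx=25 entry=0x41007 [P=1 RW=1 US=1 PS=0]
  L1: frame=0x41 idx=18 entry=0x43007 [P=1 RW=1 US=1 PS=0]
  L2: frame=0x43 idx=8 entry=0x46007 [P=1 RW=1 US=1 PS=0]
  L3: frame=0x46 idx=8 entry=0x49007 [P=1 RW=1 US=1 PS=0]
  ✓ 0x49F00  — 4 lookups

TLB: [["0xC8481008", "0x49"]]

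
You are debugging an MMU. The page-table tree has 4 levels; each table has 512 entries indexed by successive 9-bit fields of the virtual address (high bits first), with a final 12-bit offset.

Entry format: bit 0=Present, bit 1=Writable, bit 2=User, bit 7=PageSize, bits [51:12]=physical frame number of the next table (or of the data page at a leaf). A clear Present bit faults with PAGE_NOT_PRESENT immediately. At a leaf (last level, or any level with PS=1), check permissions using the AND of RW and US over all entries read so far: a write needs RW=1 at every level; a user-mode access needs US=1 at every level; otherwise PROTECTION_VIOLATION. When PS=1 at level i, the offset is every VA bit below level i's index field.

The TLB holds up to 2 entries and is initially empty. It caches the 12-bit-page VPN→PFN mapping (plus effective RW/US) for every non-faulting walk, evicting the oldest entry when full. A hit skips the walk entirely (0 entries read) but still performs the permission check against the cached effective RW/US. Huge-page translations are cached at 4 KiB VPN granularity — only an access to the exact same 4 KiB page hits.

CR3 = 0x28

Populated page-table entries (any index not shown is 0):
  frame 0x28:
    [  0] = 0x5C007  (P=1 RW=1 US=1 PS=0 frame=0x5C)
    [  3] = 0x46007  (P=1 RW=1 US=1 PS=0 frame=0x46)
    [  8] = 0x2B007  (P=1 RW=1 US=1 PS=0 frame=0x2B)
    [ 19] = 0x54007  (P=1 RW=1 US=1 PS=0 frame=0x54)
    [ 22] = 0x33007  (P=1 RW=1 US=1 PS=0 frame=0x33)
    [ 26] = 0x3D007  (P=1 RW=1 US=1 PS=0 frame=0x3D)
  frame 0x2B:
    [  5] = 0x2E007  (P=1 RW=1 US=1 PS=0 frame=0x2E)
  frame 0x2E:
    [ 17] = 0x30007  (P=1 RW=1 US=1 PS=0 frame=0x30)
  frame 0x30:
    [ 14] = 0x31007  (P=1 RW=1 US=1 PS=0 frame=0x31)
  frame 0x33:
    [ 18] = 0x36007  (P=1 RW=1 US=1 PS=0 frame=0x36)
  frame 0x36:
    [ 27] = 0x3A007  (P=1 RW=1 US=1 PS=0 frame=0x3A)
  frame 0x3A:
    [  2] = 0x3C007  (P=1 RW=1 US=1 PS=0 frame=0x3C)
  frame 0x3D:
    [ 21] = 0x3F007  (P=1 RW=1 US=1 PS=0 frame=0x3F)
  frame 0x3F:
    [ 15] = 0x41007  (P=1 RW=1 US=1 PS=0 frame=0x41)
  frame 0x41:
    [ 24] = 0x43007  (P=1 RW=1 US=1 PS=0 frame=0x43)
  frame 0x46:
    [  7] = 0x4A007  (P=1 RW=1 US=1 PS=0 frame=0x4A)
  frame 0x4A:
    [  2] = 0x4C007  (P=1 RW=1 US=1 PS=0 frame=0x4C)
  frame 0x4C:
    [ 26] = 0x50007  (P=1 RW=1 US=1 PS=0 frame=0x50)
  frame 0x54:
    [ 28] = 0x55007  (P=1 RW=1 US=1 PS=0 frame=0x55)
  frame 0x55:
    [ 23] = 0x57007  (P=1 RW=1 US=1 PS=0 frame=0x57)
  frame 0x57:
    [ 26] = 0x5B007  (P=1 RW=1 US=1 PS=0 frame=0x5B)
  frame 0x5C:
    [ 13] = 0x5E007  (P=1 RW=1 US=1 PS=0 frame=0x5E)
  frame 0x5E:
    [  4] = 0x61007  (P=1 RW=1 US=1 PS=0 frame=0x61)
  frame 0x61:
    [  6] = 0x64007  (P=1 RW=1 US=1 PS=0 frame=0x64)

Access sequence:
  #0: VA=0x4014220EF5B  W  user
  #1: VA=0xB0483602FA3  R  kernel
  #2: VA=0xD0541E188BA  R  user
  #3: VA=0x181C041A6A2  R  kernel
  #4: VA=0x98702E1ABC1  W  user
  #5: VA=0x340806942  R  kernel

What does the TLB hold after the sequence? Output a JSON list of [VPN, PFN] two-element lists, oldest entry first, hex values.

Per-access translation:
#0 VA=0x4014220EF5B (w,user):
  lvl0: tbl 0x28, slot 8 ⇒ 0x2B007 (P1/RW1/US1/PS0)
  lvl1: tbl 0x2B, slot 5 ⇒ 0x2E007 (P1/RW1/US1/PS0)
  lvl2: tbl 0x2E, slot 17 ⇒ 0x30007 (P1/RW1/US1/PS0)
  lvl3: tbl 0x30, slot 14 ⇒ 0x31007 (P1/RW1/US1/PS0)
  ⇒ phys 0x31F5B  [4 reads]
#1 VA=0xB0483602FA3 (r,kernel):
  lvl0: tbl 0x28, slot 22 ⇒ 0x33007 (P1/RW1/US1/PS0)
  lvl1: tbl 0x33, slot 18 ⇒ 0x36007 (P1/RW1/US1/PS0)
  lvl2: tbl 0x36, slot 27 ⇒ 0x3A007 (P1/RW1/US1/PS0)
  lvl3: tbl 0x3A, slot 2 ⇒ 0x3C007 (P1/RW1/US1/PS0)
  ⇒ phys 0x3CFA3  [4 reads]
#2 VA=0xD0541E188BA (r,user):
  lvl0: tbl 0x28, slot 26 ⇒ 0x3D007 (P1/RW1/US1/PS0)
  lvl1: tbl 0x3D, slot 21 ⇒ 0x3F007 (P1/RW1/US1/PS0)
  lvl2: tbl 0x3F, slot 15 ⇒ 0x41007 (P1/RW1/US1/PS0)
  lvl3: tbl 0x41, slot 24 ⇒ 0x43007 (P1/RW1/US1/PS0)
  ⇒ phys 0x438BA  [4 reads]
#3 VA=0x181C041A6A2 (r,kernel):
  lvl0: tbl 0x28, slot 3 ⇒ 0x46007 (P1/RW1/US1/PS0)
  lvl1: tbl 0x46, slot 7 ⇒ 0x4A007 (P1/RW1/US1/PS0)
  lvl2: tbl 0x4A, slot 2 ⇒ 0x4C007 (P1/RW1/US1/PS0)
  lvl3: tbl 0x4C, slot 26 ⇒ 0x50007 (P1/RW1/US1/PS0)
  ⇒ phys 0x506A2  [4 reads]
#4 VA=0x98702E1ABC1 (w,user):
  lvl0: tbl 0x28, slot 19 ⇒ 0x54007 (P1/RW1/US1/PS0)
  lvl1: tbl 0x54, slot 28 ⇒ 0x55007 (P1/RW1/US1/PS0)
  lvl2: tbl 0x55, slot 23 ⇒ 0x57007 (P1/RW1/US1/PS0)
  lvl3: tbl 0x57, slot 26 ⇒ 0x5B007 (P1/RW1/US1/PS0)
  ⇒ phys 0x5BBC1  [4 reads]
#5 VA=0x340806942 (r,kernel):
  lvl0: tbl 0x28, slot 0 ⇒ 0x5C007 (P1/RW1/US1/PS0)
  lvl1: tbl 0x5C, slot 13 ⇒ 0x5E007 (P1/RW1/US1/PS0)
  lvl2: tbl 0x5E, slot 4 ⇒ 0x61007 (P1/RW1/US1/PS0)
  lvl3: tbl 0x61, slot 6 ⇒ 0x64007 (P1/RW1/US1/PS0)
  ⇒ phys 0x64942  [4 reads]

TLB: [["0x98702E1A", "0x5B"], ["0x340806", "0x64"]]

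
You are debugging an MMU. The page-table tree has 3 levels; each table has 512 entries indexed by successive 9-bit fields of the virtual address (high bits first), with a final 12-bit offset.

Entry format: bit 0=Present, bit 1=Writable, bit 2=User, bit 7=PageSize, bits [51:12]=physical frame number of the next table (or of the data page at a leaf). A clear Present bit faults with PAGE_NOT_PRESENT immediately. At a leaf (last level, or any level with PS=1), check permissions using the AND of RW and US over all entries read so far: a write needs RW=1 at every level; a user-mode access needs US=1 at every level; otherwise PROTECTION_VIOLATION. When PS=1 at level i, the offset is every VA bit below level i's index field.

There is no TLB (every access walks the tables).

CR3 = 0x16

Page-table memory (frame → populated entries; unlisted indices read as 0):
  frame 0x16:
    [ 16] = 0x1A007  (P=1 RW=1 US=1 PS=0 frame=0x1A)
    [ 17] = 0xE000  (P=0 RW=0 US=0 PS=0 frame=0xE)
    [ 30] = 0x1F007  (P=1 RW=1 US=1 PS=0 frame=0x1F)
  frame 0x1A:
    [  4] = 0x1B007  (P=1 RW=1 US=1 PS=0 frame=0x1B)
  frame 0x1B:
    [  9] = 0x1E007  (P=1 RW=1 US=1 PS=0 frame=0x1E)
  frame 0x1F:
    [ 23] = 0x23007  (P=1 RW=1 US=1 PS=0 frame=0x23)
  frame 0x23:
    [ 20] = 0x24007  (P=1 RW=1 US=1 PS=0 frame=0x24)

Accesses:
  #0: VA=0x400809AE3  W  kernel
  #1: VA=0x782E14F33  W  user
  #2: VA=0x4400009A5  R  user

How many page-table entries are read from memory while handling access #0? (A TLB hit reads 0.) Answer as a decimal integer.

Trace:
#0 VA=0x400809AE3 (w,kernel):
  lvl0: tbl 0x16, slot 16 ⇒ 0x1A007 (P1/RW1/US1/PS0)
  lvl1: tbl 0x1A, slot 4 ⇒ 0x1B007 (P1/RW1/US1/PS0)
  lvl2: tbl 0x1B, slot 9 ⇒ 0x1E007 (P1/RW1/US1/PS0)
  → PA=0x1EAE3  (3 entries read)
#1 VA=0x782E14F33 (w,user):
  lvl0: tbl 0x16, slot 30 ⇒ 0x1F007 (P1/RW1/US1/PS0)
  lvl1: tbl 0x1F, slot 23 ⇒ 0x23007 (P1/RW1/US1/PS0)
  lvl2: tbl 0x23, slot 20 ⇒ 0x24007 (P1/RW1/US1/PS0)
  → PA=0x24F33  (3 entries read)
#2 VA=0x4400009A5 (r,user):
  lvl0: tbl 0x16, slot 17 ⇒ 0xE000 (P0/RW0/US0/PS0)
  ⇒ fault: PAGE_NOT_PRESENT  — 1 lookups

Entries read for #0: 3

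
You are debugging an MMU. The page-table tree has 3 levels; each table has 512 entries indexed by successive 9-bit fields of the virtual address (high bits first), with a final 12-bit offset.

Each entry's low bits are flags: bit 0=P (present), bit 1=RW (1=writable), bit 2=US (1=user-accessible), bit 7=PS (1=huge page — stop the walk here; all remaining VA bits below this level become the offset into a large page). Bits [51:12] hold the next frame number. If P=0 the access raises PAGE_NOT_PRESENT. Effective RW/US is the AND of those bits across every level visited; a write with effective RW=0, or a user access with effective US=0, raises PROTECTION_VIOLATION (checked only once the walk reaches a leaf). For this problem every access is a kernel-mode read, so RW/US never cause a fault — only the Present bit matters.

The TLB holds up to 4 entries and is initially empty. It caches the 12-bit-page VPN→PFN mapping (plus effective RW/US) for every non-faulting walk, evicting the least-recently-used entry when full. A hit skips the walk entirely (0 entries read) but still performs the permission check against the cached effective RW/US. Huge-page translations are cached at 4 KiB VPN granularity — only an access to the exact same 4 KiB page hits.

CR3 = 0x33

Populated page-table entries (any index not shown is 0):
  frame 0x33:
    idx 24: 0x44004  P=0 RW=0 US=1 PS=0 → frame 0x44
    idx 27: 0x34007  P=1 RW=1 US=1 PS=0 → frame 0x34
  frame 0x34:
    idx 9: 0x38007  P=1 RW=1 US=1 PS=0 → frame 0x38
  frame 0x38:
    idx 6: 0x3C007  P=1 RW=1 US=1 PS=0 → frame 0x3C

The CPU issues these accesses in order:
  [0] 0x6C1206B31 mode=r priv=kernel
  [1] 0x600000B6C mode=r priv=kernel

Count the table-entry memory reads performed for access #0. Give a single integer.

Walk each access:
#0 VA=0x6C1206B31 (r,kernel):
  [0] read 0x33 idx=27: raw=0x34007 flags P=1 W=1 U=1 S=0
  [1] read 0x34 idx=9: raw=0x38007 flags P=1 W=1 U=1 S=0
  [2] read 0x38 idx=6: raw=0x3C007 flags P=1 W=1 U=1 S=0
  ✓ 0x3CB31  — 3 lookups
#1 VA=0x600000B6C (r,kernel):
  [0] read 0x33 idx=24: raw=0x44004 flags P=0 W=0 U=1 S=0
  ✗ PAGE_NOT_PRESENT  [1 reads]

Entries read for #0: 3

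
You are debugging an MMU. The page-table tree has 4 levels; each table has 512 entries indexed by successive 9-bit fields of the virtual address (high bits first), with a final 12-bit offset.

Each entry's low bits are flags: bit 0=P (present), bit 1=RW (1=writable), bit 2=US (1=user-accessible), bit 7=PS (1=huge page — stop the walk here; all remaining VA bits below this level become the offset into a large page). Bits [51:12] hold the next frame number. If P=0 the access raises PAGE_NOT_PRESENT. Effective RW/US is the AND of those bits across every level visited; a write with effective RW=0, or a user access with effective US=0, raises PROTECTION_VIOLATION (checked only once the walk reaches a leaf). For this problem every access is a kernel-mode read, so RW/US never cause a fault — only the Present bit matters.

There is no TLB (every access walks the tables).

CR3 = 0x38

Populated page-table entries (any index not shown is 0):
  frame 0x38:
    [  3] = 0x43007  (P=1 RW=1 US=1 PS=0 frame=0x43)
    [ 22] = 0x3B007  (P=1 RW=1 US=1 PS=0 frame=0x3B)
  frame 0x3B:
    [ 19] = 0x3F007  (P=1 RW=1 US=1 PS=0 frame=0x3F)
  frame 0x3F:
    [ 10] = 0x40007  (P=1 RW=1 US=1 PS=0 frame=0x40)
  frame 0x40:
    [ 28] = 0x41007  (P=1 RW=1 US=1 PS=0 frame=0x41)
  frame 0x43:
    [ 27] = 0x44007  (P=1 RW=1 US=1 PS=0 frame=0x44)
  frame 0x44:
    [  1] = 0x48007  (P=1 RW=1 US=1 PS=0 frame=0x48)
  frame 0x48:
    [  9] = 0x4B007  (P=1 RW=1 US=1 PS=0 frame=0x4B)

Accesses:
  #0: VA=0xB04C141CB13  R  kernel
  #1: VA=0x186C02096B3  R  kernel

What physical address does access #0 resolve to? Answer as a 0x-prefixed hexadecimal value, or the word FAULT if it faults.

Per-access translation:
#0 VA=0xB04C141CB13 (r,kernel):
  lvl0: tbl 0x38, slot 22 ⇒ 0x3B007 (P1/RW1/US1/PS0)
  lvl1: tbl 0x3B, slot 19 ⇒ 0x3F007 (P1/RW1/US1/PS0)
  lvl2: tbl 0x3F, slot 10 ⇒ 0x40007 (P1/RW1/US1/PS0)
  lvl3: tbl 0x40, slot 28 ⇒ 0x41007 (P1/RW1/US1/PS0)
  ⇒ phys 0x41B13  [4 reads]
#1 VA=0x186C02096B3 (r,kernel):
  lvl0: tbl 0x38, slot 3 ⇒ 0x43007 (P1/RW1/US1/PS0)
  lvl1: tbl 0x43, slot 27 ⇒ 0x44007 (P1/RW1/US1/PS0)
  lvl2: tbl 0x44, slot 1 ⇒ 0x48007 (P1/RW1/US1/PS0)
  lvl3: tbl 0x48, slot 9 ⇒ 0x4B007 (P1/RW1/US1/PS0)
  ⇒ phys 0x4B6B3  [4 reads]

Access #0 PA: 0x41B13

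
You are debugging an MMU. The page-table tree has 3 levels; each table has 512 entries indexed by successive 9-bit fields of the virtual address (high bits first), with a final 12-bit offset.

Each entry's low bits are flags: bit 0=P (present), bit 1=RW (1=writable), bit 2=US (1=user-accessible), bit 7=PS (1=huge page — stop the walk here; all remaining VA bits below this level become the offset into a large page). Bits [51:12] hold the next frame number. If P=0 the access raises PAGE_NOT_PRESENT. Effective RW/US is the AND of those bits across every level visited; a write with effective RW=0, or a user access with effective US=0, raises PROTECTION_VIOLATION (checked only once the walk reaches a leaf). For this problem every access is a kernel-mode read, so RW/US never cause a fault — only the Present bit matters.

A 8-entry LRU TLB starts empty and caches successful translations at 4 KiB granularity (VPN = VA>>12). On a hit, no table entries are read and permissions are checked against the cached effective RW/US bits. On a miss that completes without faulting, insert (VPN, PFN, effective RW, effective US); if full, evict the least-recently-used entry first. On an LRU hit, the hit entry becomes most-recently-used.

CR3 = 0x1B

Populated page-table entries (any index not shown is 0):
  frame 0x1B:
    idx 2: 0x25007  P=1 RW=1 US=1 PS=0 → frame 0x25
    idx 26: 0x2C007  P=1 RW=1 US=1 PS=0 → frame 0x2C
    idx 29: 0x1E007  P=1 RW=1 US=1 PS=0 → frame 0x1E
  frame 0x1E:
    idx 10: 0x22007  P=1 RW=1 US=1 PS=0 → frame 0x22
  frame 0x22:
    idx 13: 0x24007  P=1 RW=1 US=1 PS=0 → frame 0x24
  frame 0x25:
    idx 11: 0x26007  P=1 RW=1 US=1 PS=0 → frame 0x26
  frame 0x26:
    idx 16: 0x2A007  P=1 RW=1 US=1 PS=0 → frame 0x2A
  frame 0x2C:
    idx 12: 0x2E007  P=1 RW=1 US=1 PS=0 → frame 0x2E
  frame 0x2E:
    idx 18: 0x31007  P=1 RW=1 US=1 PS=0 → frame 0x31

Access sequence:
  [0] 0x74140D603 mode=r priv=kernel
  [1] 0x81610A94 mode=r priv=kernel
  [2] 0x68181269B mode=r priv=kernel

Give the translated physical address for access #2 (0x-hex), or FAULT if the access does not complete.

Per-access translation:
#0 VA=0x74140D603 (r,kernel):
  L0: frame=0x1B idx=29 entry=0x1E007 [P=1 RW=1 US=1 PS=0]
  L1: frame=0x1E idx=10 entry=0x22007 [P=1 RW=1 US=1 PS=0]
  L2: frame=0x22 idx=13 entry=0x24007 [P=1 RW=1 US=1 PS=0]
  → PA=0x24603  (3 entries read)
#1 VA=0x81610A94 (r,kernel):
  L0: frame=0x1B idx=2 entry=0x25007 [P=1 RW=1 US=1 PS=0]
  L1: frame=0x25 idx=11 entry=0x26007 [P=1 RW=1 US=1 PS=0]
  L2: frame=0x26 idx=16 entry=0x2A007 [P=1 RW=1 US=1 PS=0]
  → PA=0x2AA94  (3 entries read)
#2 VA=0x68181269B (r,kernel):
  L0: frame=0x1B idx=26 entry=0x2C007 [P=1 RW=1 US=1 PS=0]
  L1: frame=0x2C idx=12 entry=0x2E007 [P=1 RW=1 US=1 PS=0]
  L2: frame=0x2E idx=18 entry=0x31007 [P=1 RW=1 US=1 PS=0]
  → PA=0x3169B  (3 entries read)

Access #2 PA: 0x3169B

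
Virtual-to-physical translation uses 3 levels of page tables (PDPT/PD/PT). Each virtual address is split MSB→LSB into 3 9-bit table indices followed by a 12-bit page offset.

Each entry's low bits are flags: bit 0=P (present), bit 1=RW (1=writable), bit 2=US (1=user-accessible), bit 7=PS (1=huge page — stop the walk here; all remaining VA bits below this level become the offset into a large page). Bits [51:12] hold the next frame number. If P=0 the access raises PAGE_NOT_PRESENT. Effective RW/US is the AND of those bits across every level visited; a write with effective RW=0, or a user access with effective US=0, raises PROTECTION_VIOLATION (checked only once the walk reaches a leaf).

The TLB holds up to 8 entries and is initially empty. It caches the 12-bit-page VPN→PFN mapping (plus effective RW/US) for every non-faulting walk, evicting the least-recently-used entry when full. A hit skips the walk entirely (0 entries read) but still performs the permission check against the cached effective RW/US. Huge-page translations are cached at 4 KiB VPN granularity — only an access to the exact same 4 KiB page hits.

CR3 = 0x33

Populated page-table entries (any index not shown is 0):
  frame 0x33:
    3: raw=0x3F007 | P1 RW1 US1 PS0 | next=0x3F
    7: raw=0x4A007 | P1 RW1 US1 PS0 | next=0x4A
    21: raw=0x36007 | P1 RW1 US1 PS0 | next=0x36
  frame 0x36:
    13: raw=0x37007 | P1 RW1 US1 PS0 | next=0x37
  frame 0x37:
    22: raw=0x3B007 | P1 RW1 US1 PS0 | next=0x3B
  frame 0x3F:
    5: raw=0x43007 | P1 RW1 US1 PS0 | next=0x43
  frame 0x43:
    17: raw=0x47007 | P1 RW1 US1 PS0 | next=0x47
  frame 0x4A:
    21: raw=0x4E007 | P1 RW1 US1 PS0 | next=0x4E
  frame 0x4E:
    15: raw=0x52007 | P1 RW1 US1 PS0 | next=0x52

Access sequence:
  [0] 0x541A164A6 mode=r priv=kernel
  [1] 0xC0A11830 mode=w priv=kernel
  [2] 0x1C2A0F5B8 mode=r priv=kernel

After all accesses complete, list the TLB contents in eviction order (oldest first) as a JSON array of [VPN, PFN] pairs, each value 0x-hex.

Per-access translation:
#0 VA=0x541A164A6 (r,kernel):
  L0 @0x33[21] → 0x36007  P=1,RW=1,US=1,PS=0
  L1 @0x36[13] → 0x37007  P=1,RW=1,US=1,PS=0
  L2 @0x37[22] → 0x3B007  P=1,RW=1,US=1,PS=0
  → PA=0x3B4A6  (3 entries read)
#1 VA=0xC0A11830 (w,kernel):
  L0 @0x33[3] → 0x3F007  P=1,RW=1,US=1,PS=0
  L1 @0x3F[5] → 0x43007  P=1,RW=1,US=1,PS=0
  L2 @0x43[17] → 0x47007  P=1,RW=1,US=1,PS=0
  → PA=0x47830  (3 entries read)
#2 VA=0x1C2A0F5B8 (r,kernel):
  L0 @0x33[7] → 0x4A007  P=1,RW=1,US=1,PS=0
  L1 @0x4A[21] → 0x4E007  P=1,RW=1,US=1,PS=0
  L2 @0x4E[15] → 0x52007  P=1,RW=1,US=1,PS=0
  → PA=0x525B8  (3 entries read)

TLB: [["0x541A16", "0x3B"], ["0xC0A11", "0x47"], ["0x1C2A0F", "0x52"]]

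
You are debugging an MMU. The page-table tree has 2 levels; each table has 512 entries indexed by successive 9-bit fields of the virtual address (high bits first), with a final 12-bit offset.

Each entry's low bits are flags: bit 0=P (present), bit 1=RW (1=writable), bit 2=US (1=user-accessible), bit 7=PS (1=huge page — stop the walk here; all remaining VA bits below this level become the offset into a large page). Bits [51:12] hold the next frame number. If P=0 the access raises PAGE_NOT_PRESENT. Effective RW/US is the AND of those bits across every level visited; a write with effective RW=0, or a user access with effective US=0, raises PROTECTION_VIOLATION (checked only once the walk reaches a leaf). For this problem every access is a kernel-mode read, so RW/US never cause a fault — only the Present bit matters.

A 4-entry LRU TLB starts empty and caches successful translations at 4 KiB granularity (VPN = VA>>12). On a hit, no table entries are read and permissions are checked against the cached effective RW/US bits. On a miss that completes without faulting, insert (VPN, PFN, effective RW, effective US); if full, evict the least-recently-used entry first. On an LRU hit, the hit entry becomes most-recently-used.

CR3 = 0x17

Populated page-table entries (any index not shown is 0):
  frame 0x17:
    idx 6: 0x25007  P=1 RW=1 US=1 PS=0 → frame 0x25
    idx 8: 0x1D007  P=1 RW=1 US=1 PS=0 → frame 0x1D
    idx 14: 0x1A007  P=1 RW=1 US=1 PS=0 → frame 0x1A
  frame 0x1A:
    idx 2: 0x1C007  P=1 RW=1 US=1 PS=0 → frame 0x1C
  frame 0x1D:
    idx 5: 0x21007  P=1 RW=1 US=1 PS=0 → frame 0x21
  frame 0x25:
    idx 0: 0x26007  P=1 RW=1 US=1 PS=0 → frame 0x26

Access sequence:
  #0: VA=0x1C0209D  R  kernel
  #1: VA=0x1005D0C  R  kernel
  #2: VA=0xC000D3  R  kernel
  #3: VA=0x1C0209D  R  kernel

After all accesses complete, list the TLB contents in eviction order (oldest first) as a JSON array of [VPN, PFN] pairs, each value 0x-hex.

Walk each access:
#0 VA=0x1C0209D (r,kernel):
  L0: frame=0x17 idx=14 entry=0x1A007 [P=1 RW=1 US=1 PS=0]
  L1: frame=0x1A idx=2 entry=0x1C007 [P=1 RW=1 US=1 PS=0]
  ✓ 0x1C09D  — 2 lookups
#1 VA=0x1005D0C (r,kernel):
  L0: frame=0x17 idx=8 entry=0x1D007 [P=1 RW=1 US=1 PS=0]
  L1: frame=0x1D idx=5 entry=0x21007 [P=1 RW=1 US=1 PS=0]
  ✓ 0x21D0C  — 2 lookups
#2 VA=0xC000D3 (r,kernel):
  L0: frame=0x17 idx=6 entry=0x25007 [P=1 RW=1 US=1 PS=0]
  L1: frame=0x25 idx=0 entry=0x26007 [P=1 RW=1 US=1 PS=0]
  ✓ 0x260D3  — 2 lookups
#3 VA=0x1C0209D (r,kernel):
  TLB hit vpn=0x1C02 → PA=0x1C09D

TLB: [["0x1005", "0x21"], ["0xC00", "0x26"], ["0x1C02", "0x1C"]]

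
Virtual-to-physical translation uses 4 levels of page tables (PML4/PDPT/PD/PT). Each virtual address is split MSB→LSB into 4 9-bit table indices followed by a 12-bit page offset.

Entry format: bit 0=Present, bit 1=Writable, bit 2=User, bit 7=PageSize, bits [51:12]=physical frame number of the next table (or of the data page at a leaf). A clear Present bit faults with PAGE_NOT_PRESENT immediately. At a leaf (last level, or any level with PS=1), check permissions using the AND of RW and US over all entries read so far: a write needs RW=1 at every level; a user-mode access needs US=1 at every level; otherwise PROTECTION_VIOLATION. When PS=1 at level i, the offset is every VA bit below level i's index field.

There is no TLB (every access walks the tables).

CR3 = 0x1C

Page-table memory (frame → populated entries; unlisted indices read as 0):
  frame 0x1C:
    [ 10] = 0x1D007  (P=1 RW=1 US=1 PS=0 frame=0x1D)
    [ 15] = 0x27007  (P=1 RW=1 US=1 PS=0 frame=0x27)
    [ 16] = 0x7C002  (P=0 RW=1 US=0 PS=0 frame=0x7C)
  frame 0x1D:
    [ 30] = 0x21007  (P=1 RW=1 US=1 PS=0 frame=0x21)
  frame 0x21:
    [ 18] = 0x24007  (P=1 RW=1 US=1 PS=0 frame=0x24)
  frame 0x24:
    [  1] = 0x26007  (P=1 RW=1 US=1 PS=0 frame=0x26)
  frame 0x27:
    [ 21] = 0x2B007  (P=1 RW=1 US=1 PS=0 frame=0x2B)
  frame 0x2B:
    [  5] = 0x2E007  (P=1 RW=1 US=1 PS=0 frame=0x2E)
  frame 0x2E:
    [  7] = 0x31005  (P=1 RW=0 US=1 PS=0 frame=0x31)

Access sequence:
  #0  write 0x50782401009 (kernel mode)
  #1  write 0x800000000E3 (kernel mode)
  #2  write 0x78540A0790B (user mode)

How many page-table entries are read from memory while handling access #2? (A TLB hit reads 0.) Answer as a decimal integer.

Trace:
#0 VA=0x50782401009 (w,kernel):
  L0 @0x1C[10] → 0x1D007  P=1,RW=1,US=1,PS=0
  L1 @0x1D[30] → 0x21007  P=1,RW=1,US=1,PS=0
  L2 @0x21[18] → 0x24007  P=1,RW=1,US=1,PS=0
  L3 @0x24[1] → 0x26007  P=1,RW=1,US=1,PS=0
  ⇒ phys 0x26009  [4 reads]
#1 VA=0x800000000E3 (w,kernel):
  L0 @0x1C[16] → 0x7C002  P=0,RW=1,US=0,PS=0
  → PAGE_NOT_PRESENT  (1 entries read)
#2 VA=0x78540A0790B (w,user):
  L0 @0x1C[15] → 0x27007  P=1,RW=1,US=1,PS=0
  L1 @0x27[21] → 0x2B007  P=1,RW=1,US=1,PS=0
  L2 @0x2B[5] → 0x2E007  P=1,RW=1,US=1,PS=0
  L3 @0x2E[7] → 0x31005  P=1,RW=0,US=1,PS=0
  → PROTECTION_VIOLATION  (4 entries read)

Entries read for #2: 4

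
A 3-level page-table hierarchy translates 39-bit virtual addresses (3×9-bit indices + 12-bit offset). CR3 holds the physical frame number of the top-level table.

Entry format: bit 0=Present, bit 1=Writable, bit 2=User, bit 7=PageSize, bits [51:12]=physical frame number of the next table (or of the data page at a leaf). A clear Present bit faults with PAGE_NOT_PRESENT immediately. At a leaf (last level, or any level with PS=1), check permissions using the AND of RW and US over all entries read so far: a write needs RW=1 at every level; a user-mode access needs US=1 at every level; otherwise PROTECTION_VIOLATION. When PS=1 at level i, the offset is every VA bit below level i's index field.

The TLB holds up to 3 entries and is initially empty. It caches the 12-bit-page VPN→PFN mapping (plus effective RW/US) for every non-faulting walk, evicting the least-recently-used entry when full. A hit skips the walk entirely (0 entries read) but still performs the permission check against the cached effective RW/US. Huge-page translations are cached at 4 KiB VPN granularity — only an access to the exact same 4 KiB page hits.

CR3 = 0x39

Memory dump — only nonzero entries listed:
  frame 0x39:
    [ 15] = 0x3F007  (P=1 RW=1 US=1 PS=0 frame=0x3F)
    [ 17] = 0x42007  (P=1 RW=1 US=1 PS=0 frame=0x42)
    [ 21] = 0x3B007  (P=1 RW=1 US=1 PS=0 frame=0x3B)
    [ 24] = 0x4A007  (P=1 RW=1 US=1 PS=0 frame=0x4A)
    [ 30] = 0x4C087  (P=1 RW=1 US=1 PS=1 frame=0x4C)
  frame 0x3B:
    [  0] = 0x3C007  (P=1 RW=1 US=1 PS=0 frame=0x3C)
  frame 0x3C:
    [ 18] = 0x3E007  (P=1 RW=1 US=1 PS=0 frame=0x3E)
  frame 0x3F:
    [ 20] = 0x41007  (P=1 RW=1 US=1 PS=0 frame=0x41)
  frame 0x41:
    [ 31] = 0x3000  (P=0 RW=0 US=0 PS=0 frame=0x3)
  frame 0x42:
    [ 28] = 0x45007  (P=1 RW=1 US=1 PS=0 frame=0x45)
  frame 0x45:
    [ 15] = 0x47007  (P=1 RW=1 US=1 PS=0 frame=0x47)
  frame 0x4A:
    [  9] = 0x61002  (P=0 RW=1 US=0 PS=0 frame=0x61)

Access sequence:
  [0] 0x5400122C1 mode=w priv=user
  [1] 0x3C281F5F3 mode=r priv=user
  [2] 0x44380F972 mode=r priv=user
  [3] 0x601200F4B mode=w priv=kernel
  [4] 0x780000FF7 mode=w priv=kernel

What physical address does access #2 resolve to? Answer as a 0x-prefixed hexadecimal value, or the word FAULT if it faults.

Per-access translation:
#0 VA=0x5400122C1 (w,user):
  L0: frame=0x39 idx=21 entry=0x3B007 [P=1 RW=1 US=1 PS=0]
  L1: frame=0x3B idx=0 entry=0x3C007 [P=1 RW=1 US=1 PS=0]
  L2: frame=0x3C idx=18 entry=0x3E007 [P=1 RW=1 US=1 PS=0]
  ✓ 0x3E2C1  — 3 lookups
#1 VA=0x3C281F5F3 (r,user):
  L0: frame=0x39 idx=15 entry=0x3F007 [P=1 RW=1 US=1 PS=0]
  L1: frame=0x3F idx=20 entry=0x41007 [P=1 RW=1 US=1 PS=0]
  L2: frame=0x41 idx=31 entry=0x3000 [P=0 RW=0 US=0 PS=0]
  ⇒ fault: PAGE_NOT_PRESENT  — 3 lookups
#2 VA=0x44380F972 (r,user):
  L0: frame=0x39 idx=17 entry=0x42007 [P=1 RW=1 US=1 PS=0]
  L1: frame=0x42 idx=28 entry=0x45007 [P=1 RW=1 US=1 PS=0]
  L2: frame=0x45 idx=15 entry=0x47007 [P=1 RW=1 US=1 PS=0]
  ✓ 0x47972  — 3 lookups
#3 VA=0x601200F4B (w,kernel):
  L0: frame=0x39 idx=24 entry=0x4A007 [P=1 RW=1 US=1 PS=0]
  L1: frame=0x4A idx=9 entry=0x61002 [P=0 RW=1 US=0 PS=0]
  ⇒ fault: PAGE_NOT_PRESENT  — 2 lookups
#4 VA=0x780000FF7 (w,kernel):
  L0: frame=0x39 idx=30 entry=0x4C087 [P=1 RW=1 US=1 PS=1]
  ✓ 0x4CFF7 (huge @L0)  — 1 lookups

Access #2 PA: 0x47972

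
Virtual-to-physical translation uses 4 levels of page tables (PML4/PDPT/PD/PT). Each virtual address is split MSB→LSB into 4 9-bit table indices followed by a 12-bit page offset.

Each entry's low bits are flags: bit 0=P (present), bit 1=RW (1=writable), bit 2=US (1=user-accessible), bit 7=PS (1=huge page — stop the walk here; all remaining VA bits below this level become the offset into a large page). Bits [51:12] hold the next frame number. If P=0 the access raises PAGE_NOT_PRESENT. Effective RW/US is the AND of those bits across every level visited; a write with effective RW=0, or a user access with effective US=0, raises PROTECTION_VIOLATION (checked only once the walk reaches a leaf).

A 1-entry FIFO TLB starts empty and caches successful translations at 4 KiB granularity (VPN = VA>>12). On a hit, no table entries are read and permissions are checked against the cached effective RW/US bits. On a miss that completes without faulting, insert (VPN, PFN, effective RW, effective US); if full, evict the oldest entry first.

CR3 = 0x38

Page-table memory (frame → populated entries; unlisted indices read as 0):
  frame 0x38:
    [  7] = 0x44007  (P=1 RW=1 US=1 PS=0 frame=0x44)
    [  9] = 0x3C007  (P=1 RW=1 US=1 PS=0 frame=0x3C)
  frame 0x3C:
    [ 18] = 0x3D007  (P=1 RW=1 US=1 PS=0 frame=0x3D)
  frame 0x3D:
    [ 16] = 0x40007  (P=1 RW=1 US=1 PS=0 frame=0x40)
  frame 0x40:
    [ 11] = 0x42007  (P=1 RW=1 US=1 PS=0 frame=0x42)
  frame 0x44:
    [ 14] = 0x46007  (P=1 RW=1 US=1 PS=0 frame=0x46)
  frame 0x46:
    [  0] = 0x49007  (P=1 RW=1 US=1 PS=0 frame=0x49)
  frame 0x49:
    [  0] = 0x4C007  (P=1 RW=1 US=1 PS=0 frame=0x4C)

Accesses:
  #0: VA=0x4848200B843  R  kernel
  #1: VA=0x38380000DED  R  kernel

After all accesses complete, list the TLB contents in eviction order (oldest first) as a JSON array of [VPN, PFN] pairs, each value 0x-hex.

Per-access translation:
#0 VA=0x4848200B843 (r,kernel):
  L0: frame=0x38 idx=9 entry=0x3C007 [P=1 RW=1 US=1 PS=0]
  L1: frame=0x3C idx=18 entry=0x3D007 [P=1 RW=1 US=1 PS=0]
  L2: frame=0x3D idx=16 entry=0x40007 [P=1 RW=1 US=1 PS=0]
  L3: frame=0x40 idx=11 entry=0x42007 [P=1 RW=1 US=1 PS=0]
  ✓ 0x42843  — 4 lookups
#1 VA=0x38380000DED (r,kernel):
  L0: frame=0x38 idx=7 entry=0x44007 [P=1 RW=1 US=1 PS=0]
  L1: frame=0x44 idx=14 entry=0x46007 [P=1 RW=1 US=1 PS=0]
  L2: frame=0x46 idx=0 entry=0x49007 [P=1 RW=1 US=1 PS=0]
  L3: frame=0x49 idx=0 entry=0x4C007 [P=1 RW=1 US=1 PS=0]
  ✓ 0x4CDED  — 4 lookups

TLB: [["0x38380000", "0x4C"]]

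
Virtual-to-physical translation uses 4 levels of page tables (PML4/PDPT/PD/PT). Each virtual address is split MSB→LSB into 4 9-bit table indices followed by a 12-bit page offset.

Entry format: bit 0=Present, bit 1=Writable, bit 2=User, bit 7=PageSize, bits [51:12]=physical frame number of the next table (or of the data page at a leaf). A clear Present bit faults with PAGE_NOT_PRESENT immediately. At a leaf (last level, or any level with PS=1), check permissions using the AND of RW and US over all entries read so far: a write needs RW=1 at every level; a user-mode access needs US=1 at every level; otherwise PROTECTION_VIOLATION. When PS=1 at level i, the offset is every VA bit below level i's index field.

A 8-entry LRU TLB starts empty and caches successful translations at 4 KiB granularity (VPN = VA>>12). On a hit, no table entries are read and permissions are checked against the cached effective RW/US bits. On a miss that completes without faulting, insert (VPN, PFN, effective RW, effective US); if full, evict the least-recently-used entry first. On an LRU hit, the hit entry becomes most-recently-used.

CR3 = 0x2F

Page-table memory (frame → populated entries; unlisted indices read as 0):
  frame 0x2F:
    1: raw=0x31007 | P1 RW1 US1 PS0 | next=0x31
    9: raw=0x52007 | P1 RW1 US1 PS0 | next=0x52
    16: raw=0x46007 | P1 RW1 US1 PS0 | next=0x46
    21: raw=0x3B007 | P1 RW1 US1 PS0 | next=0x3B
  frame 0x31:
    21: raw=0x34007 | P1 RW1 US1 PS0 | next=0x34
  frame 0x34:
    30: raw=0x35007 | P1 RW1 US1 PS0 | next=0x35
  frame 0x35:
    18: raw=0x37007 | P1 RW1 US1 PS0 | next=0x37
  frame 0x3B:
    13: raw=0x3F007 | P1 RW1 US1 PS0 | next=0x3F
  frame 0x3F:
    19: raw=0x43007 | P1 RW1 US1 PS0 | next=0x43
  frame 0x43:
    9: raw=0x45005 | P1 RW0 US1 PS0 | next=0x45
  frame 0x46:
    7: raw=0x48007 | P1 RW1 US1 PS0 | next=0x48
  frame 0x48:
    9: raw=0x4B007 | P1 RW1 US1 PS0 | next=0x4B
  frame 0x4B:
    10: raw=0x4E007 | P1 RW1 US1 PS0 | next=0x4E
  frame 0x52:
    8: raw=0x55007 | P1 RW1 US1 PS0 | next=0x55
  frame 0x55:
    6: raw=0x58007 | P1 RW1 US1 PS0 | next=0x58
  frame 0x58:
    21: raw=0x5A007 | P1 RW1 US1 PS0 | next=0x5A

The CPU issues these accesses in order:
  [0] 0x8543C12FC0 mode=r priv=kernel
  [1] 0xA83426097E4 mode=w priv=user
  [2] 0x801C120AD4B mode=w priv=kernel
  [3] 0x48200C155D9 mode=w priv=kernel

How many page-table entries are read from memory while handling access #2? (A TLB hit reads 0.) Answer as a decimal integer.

Trace:
#0 VA=0x8543C12FC0 (r,kernel):
  L0 @0x2F[1] → 0x31007  P=1,RW=1,US=1,PS=0
  L1 @0x31[21] → 0x34007  P=1,RW=1,US=1,PS=0
  L2 @0x34[30] → 0x35007  P=1,RW=1,US=1,PS=0
  L3 @0x35[18] → 0x37007  P=1,RW=1,US=1,PS=0
  ⇒ phys 0x37FC0  [4 reads]
#1 VA=0xA83426097E4 (w,user):
  L0 @0x2F[21] → 0x3B007  P=1,RW=1,US=1,PS=0
  L1 @0x3B[13] → 0x3F007  P=1,RW=1,US=1,PS=0
  L2 @0x3F[19] → 0x43007  P=1,RW=1,US=1,PS=0
  L3 @0x43[9] → 0x45005  P=1,RW=0,US=1,PS=0
  ✗ PROTECTION_VIOLATION  [4 reads]
#2 VA=0x801C120AD4B (w,kernel):
  L0 @0x2F[16] → 0x46007  P=1,RW=1,US=1,PS=0
  L1 @0x46[7] → 0x48007  P=1,RW=1,US=1,PS=0
  L2 @0x48[9] → 0x4B007  P=1,RW=1,US=1,PS=0
  L3 @0x4B[10] → 0x4E007  P=1,RW=1,US=1,PS=0
  ⇒ phys 0x4ED4B  [4 reads]
#3 VA=0x48200C155D9 (w,kernel):
  L0 @0x2F[9] → 0x52007  P=1,RW=1,US=1,PS=0
  L1 @0x52[8] → 0x55007  P=1,RW=1,US=1,PS=0
  L2 @0x55[6] → 0x58007  P=1,RW=1,US=1,PS=0
  L3 @0x58[21] → 0x5A007  P=1,RW=1,US=1,PS=0
  ⇒ phys 0x5A5D9  [4 reads]

Entries read for #2: 4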